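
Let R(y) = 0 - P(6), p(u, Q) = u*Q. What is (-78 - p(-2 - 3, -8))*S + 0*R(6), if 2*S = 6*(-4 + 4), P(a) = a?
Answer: 0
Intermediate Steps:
p(u, Q) = Q*u
R(y) = -6 (R(y) = 0 - 1*6 = 0 - 6 = -6)
S = 0 (S = (6*(-4 + 4))/2 = (6*0)/2 = (½)*0 = 0)
(-78 - p(-2 - 3, -8))*S + 0*R(6) = (-78 - (-8)*(-2 - 3))*0 + 0*(-6) = (-78 - (-8)*(-5))*0 + 0 = (-78 - 1*40)*0 + 0 = (-78 - 40)*0 + 0 = -118*0 + 0 = 0 + 0 = 0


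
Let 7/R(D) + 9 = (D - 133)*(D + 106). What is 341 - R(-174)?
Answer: 1016520/2981 ≈ 341.00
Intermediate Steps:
R(D) = 7/(-9 + (-133 + D)*(106 + D)) (R(D) = 7/(-9 + (D - 133)*(D + 106)) = 7/(-9 + (-133 + D)*(106 + D)))
341 - R(-174) = 341 - 7/(-14107 + (-174)² - 27*(-174)) = 341 - 7/(-14107 + 30276 + 4698) = 341 - 7/20867 = 341 - 1*1/2981 = 341 - 1/2981 = 1016520/2981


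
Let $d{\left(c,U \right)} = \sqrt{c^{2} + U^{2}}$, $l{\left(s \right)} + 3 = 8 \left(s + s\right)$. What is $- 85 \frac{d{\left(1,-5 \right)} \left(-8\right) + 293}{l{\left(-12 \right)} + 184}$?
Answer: $\frac{24905}{11} - \frac{680 \sqrt{26}}{11} \approx 1948.9$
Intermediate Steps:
$l{\left(s \right)} = -3 + 16 s$ ($l{\left(s \right)} = -3 + 8 \left(s + s\right) = -3 + 8 \cdot 2 s = -3 + 16 s$)
$d{\left(c,U \right)} = \sqrt{U^{2} + c^{2}}$
$- 85 \frac{d{\left(1,-5 \right)} \left(-8\right) + 293}{l{\left(-12 \right)} + 184} = - 85 \frac{\sqrt{\left(-5\right)^{2} + 1^{2}} \left(-8\right) + 293}{\left(-3 + 16 \left(-12\right)\right) + 184} = - 85 \frac{\sqrt{25 + 1} \left(-8\right) + 293}{\left(-3 - 192\right) + 184} = - 85 \frac{\sqrt{26} \left(-8\right) + 293}{-195 + 184} = - 85 \frac{- 8 \sqrt{26} + 293}{-11} = - 85 \left(293 - 8 \sqrt{26}\right) \left(- \frac{1}{11}\right) = - 85 \left(- \frac{293}{11} + \frac{8 \sqrt{26}}{11}\right) = \frac{24905}{11} - \frac{680 \sqrt{26}}{11}$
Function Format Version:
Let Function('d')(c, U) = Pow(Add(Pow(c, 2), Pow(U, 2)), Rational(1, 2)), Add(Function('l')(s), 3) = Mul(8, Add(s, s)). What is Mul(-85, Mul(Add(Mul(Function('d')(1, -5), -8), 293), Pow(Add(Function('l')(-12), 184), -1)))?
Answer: Add(Rational(24905, 11), Mul(Rational(-680, 11), Pow(26, Rational(1, 2)))) ≈ 1948.9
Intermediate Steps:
Function('l')(s) = Add(-3, Mul(16, s)) (Function('l')(s) = Add(-3, Mul(8, Add(s, s))) = Add(-3, Mul(8, Mul(2, s))) = Add(-3, Mul(16, s)))
Function('d')(c, U) = Pow(Add(Pow(U, 2), Pow(c, 2)), Rational(1, 2))
Mul(-85, Mul(Add(Mul(Function('d')(1, -5), -8), 293), Pow(Add(Function('l')(-12), 184), -1))) = Mul(-85, Mul(Add(Mul(Pow(Add(Pow(-5, 2), Pow(1, 2)), Rational(1, 2)), -8), 293), Pow(Add(Add(-3, Mul(16, -12)), 184), -1))) = Mul(-85, Mul(Add(Mul(Pow(Add(25, 1), Rational(1, 2)), -8), 293), Pow(Add(Add(-3, -192), 184), -1))) = Mul(-85, Mul(Add(Mul(Pow(26, Rational(1, 2)), -8), 293), Pow(Add(-195, 184), -1))) = Mul(-85, Mul(Add(Mul(-8, Pow(26, Rational(1, 2))), 293), Pow(-11, -1))) = Mul(-85, Mul(Add(293, Mul(-8, Pow(26, Rational(1, 2)))), Rational(-1, 11))) = Mul(-85, Add(Rational(-293, 11), Mul(Rational(8, 11), Pow(26, Rational(1, 2))))) = Add(Rational(24905, 11), Mul(Rational(-680, 11), Pow(26, Rational(1, 2))))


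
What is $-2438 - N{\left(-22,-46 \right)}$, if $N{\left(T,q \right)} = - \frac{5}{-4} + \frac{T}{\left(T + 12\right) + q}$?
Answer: $- \frac{34155}{14} \approx -2439.6$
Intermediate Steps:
$N{\left(T,q \right)} = \frac{5}{4} + \frac{T}{12 + T + q}$ ($N{\left(T,q \right)} = \left(-5\right) \left(- \frac{1}{4}\right) + \frac{T}{\left(12 + T\right) + q} = \frac{5}{4} + \frac{T}{12 + T + q}$)
$-2438 - N{\left(-22,-46 \right)} = -2438 - \frac{60 + 5 \left(-46\right) + 9 \left(-22\right)}{4 \left(12 - 22 - 46\right)} = -2438 - \frac{60 - 230 - 198}{4 \left(-56\right)} = -2438 - \frac{1}{4} \left(- \frac{1}{56}\right) \left(-368\right) = -2438 - \frac{23}{14} = - \frac{34155}{14}$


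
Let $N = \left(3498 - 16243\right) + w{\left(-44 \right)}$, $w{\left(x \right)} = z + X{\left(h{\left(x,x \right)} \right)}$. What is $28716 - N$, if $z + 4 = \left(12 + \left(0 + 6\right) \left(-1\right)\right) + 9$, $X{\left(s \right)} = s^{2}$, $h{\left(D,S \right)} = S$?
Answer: $39514$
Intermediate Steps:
$z = 11$ ($z = -4 + \left(\left(12 + \left(0 + 6\right) \left(-1\right)\right) + 9\right) = -4 + \left(\left(12 + 6 \left(-1\right)\right) + 9\right) = -4 + \left(\left(12 - 6\right) + 9\right) = -4 + \left(6 + 9\right) = -4 + 15 = 11$)
$w{\left(x \right)} = 11 + x^{2}$
$N = -10798$ ($N = \left(3498 - 16243\right) + \left(11 + \left(-44\right)^{2}\right) = -12745 + \left(11 + 1936\right) = -12745 + 1947 = -10798$)
$28716 - N = 28716 - -10798 = 28716 + 10798 = 39514$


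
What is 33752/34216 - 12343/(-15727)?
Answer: 119143224/67264379 ≈ 1.7713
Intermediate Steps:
33752/34216 - 12343/(-15727) = 33752*(1/34216) - 12343*(-1/15727) = 4219/4277 + 12343/15727 = 119143224/67264379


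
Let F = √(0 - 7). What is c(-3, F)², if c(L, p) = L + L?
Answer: 36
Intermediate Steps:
F = I*√7 (F = √(-7) = I*√7 ≈ 2.6458*I)
c(L, p) = 2*L
c(-3, F)² = (2*(-3))² = (-6)² = 36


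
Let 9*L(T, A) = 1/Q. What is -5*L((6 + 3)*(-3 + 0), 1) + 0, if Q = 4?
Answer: -5/36 ≈ -0.13889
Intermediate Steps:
L(T, A) = 1/36 (L(T, A) = (1/9)/4 = (1/9)*(1/4) = 1/36)
-5*L((6 + 3)*(-3 + 0), 1) + 0 = -5*1/36 + 0 = -5/36 + 0 = -5/36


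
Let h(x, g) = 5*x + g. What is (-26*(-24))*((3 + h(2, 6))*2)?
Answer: 23712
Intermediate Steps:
h(x, g) = g + 5*x
(-26*(-24))*((3 + h(2, 6))*2) = (-26*(-24))*((3 + (6 + 5*2))*2) = 624*((3 + (6 + 10))*2) = 624*((3 + 16)*2) = 624*(19*2) = 624*38 = 23712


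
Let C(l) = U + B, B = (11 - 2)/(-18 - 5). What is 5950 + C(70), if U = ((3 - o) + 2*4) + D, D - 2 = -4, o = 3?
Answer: 136979/23 ≈ 5955.6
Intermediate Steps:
D = -2 (D = 2 - 4 = -2)
B = -9/23 (B = 9/(-23) = 9*(-1/23) = -9/23 ≈ -0.39130)
U = 6 (U = ((3 - 1*3) + 2*4) - 2 = ((3 - 3) + 8) - 2 = (0 + 8) - 2 = 8 - 2 = 6)
C(l) = 129/23 (C(l) = 6 - 9/23 = 129/23)
5950 + C(70) = 5950 + 129/23 = 136979/23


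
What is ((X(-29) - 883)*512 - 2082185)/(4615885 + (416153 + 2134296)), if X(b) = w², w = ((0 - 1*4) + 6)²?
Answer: -2526089/7166334 ≈ -0.35249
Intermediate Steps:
w = 4 (w = ((0 - 4) + 6)² = (-4 + 6)² = 2² = 4)
X(b) = 16 (X(b) = 4² = 16)
((X(-29) - 883)*512 - 2082185)/(4615885 + (416153 + 2134296)) = ((16 - 883)*512 - 2082185)/(4615885 + (416153 + 2134296)) = (-867*512 - 2082185)/(4615885 + 2550449) = (-443904 - 2082185)/7166334 = -2526089*1/7166334 = -2526089/7166334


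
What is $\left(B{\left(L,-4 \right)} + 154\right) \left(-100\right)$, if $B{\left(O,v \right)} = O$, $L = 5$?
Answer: $-15900$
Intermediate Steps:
$\left(B{\left(L,-4 \right)} + 154\right) \left(-100\right) = \left(5 + 154\right) \left(-100\right) = 159 \left(-100\right) = -15900$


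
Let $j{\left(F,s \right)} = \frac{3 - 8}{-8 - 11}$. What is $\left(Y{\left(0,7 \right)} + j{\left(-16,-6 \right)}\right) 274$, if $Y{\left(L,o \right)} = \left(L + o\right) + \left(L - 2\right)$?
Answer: $\frac{27400}{19} \approx 1442.1$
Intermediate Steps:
$j{\left(F,s \right)} = \frac{5}{19}$ ($j{\left(F,s \right)} = - \frac{5}{-19} = \left(-5\right) \left(- \frac{1}{19}\right) = \frac{5}{19}$)
$Y{\left(L,o \right)} = -2 + o + 2 L$ ($Y{\left(L,o \right)} = \left(L + o\right) + \left(L - 2\right) = \left(L + o\right) + \left(-2 + L\right) = -2 + o + 2 L$)
$\left(Y{\left(0,7 \right)} + j{\left(-16,-6 \right)}\right) 274 = \left(\left(-2 + 7 + 2 \cdot 0\right) + \frac{5}{19}\right) 274 = \left(\left(-2 + 7 + 0\right) + \frac{5}{19}\right) 274 = \left(5 + \frac{5}{19}\right) 274 = \frac{100}{19} \cdot 274 = \frac{27400}{19}$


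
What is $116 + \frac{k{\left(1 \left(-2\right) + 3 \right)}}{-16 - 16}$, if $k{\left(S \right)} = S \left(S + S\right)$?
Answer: $\frac{1855}{16} \approx 115.94$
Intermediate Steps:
$k{\left(S \right)} = 2 S^{2}$ ($k{\left(S \right)} = S 2 S = 2 S^{2}$)
$116 + \frac{k{\left(1 \left(-2\right) + 3 \right)}}{-16 - 16} = 116 + \frac{2 \left(1 \left(-2\right) + 3\right)^{2}}{-16 - 16} = 116 + \frac{2 \left(-2 + 3\right)^{2}}{-32} = 116 - \frac{2 \cdot 1^{2}}{32} = 116 - \frac{2 \cdot 1}{32} = 116 - \frac{1}{16} = \frac{1855}{16}$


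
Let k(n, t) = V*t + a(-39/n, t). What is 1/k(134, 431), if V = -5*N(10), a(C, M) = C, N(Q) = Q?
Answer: -134/2887739 ≈ -4.6403e-5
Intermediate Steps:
V = -50 (V = -5*10 = -50)
k(n, t) = -50*t - 39/n
1/k(134, 431) = 1/(-50*431 - 39/134) = 1/(-21550 - 39*1/134) = 1/(-21550 - 39/134) = 1/(-2887739/134) = -134/2887739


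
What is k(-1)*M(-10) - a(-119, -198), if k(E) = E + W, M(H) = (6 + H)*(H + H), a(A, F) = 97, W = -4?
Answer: -497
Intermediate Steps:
M(H) = 2*H*(6 + H) (M(H) = (6 + H)*(2*H) = 2*H*(6 + H))
k(E) = -4 + E (k(E) = E - 4 = -4 + E)
k(-1)*M(-10) - a(-119, -198) = (-4 - 1)*(2*(-10)*(6 - 10)) - 1*97 = -10*(-10)*(-4) - 97 = -5*80 - 97 = -400 - 97 = -497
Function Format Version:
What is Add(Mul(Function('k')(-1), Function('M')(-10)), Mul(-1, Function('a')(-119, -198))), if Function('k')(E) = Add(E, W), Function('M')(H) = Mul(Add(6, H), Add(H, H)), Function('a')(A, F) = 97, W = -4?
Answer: -497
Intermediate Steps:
Function('M')(H) = Mul(2, H, Add(6, H)) (Function('M')(H) = Mul(Add(6, H), Mul(2, H)) = Mul(2, H, Add(6, H)))
Function('k')(E) = Add(-4, E) (Function('k')(E) = Add(E, -4) = Add(-4, E))
Add(Mul(Function('k')(-1), Function('M')(-10)), Mul(-1, Function('a')(-119, -198))) = Add(Mul(Add(-4, -1), Mul(2, -10, Add(6, -10))), Mul(-1, 97)) = Add(Mul(-5, Mul(2, -10, -4)), -97) = Add(Mul(-5, 80), -97) = Add(-400, -97) = -497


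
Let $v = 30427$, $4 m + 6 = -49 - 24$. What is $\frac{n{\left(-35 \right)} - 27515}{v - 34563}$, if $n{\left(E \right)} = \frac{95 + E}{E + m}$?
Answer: $\frac{2008675}{301928} \approx 6.6528$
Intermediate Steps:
$m = - \frac{79}{4}$ ($m = - \frac{3}{2} + \frac{-49 - 24}{4} = - \frac{3}{2} + \frac{1}{4} \left(-73\right) = - \frac{3}{2} - \frac{73}{4} = - \frac{79}{4} \approx -19.75$)
$n{\left(E \right)} = \frac{95 + E}{- \frac{79}{4} + E}$ ($n{\left(E \right)} = \frac{95 + E}{E - \frac{79}{4}} = \frac{95 + E}{- \frac{79}{4} + E}$)
$\frac{n{\left(-35 \right)} - 27515}{v - 34563} = \frac{\frac{4 \left(95 - 35\right)}{-79 + 4 \left(-35\right)} - 27515}{30427 - 34563} = \frac{4 \frac{1}{-79 - 140} \cdot 60 - 27515}{-4136} = \left(4 \frac{1}{-219} \cdot 60 - 27515\right) \left(- \frac{1}{4136}\right) = \left(4 \left(- \frac{1}{219}\right) 60 - 27515\right) \left(- \frac{1}{4136}\right) = \left(- \frac{80}{73} - 27515\right) \left(- \frac{1}{4136}\right) = \left(- \frac{2008675}{73}\right) \left(- \frac{1}{4136}\right) = \frac{2008675}{301928}$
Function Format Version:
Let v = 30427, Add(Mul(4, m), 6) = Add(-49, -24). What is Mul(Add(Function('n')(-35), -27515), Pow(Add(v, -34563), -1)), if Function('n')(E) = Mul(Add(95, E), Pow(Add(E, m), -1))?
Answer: Rational(2008675, 301928) ≈ 6.6528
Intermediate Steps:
m = Rational(-79, 4) (m = Add(Rational(-3, 2), Mul(Rational(1, 4), Add(-49, -24))) = Add(Rational(-3, 2), Mul(Rational(1, 4), -73)) = Add(Rational(-3, 2), Rational(-73, 4)) = Rational(-79, 4) ≈ -19.750)
Function('n')(E) = Mul(Pow(Add(Rational(-79, 4), E), -1), Add(95, E)) (Function('n')(E) = Mul(Add(95, E), Pow(Add(E, Rational(-79, 4)), -1)) = Mul(Add(95, E), Pow(Add(Rational(-79, 4), E), -1)) = Mul(Pow(Add(Rational(-79, 4), E), -1), Add(95, E)))
Mul(Add(Function('n')(-35), -27515), Pow(Add(v, -34563), -1)) = Mul(Add(Mul(4, Pow(Add(-79, Mul(4, -35)), -1), Add(95, -35)), -27515), Pow(Add(30427, -34563), -1)) = Mul(Add(Mul(4, Pow(Add(-79, -140), -1), 60), -27515), Pow(-4136, -1)) = Mul(Add(Mul(4, Pow(-219, -1), 60), -27515), Rational(-1, 4136)) = Mul(Add(Mul(4, Rational(-1, 219), 60), -27515), Rational(-1, 4136)) = Mul(Add(Rational(-80, 73), -27515), Rational(-1, 4136)) = Mul(Rational(-2008675, 73), Rational(-1, 4136)) = Rational(2008675, 301928)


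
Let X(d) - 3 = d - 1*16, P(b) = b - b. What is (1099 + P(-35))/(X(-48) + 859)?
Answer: 157/114 ≈ 1.3772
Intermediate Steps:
P(b) = 0
X(d) = -13 + d (X(d) = 3 + (d - 1*16) = 3 + (d - 16) = 3 + (-16 + d) = -13 + d)
(1099 + P(-35))/(X(-48) + 859) = (1099 + 0)/((-13 - 48) + 859) = 1099/(-61 + 859) = 1099/798 = 1099*(1/798) = 157/114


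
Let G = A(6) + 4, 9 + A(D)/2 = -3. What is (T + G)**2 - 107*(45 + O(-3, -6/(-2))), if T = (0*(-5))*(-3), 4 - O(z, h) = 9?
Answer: -3880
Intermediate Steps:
A(D) = -24 (A(D) = -18 + 2*(-3) = -18 - 6 = -24)
O(z, h) = -5 (O(z, h) = 4 - 1*9 = 4 - 9 = -5)
T = 0 (T = 0*(-3) = 0)
G = -20 (G = -24 + 4 = -20)
(T + G)**2 - 107*(45 + O(-3, -6/(-2))) = (0 - 20)**2 - 107*(45 - 5) = (-20)**2 - 107*40 = 400 - 4280 = -3880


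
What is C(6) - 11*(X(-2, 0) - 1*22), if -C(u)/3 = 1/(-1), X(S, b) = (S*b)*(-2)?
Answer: 245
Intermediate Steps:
X(S, b) = -2*S*b
C(u) = 3 (C(u) = -3/(-1) = -3*(-1) = 3)
C(6) - 11*(X(-2, 0) - 1*22) = 3 - 11*(-2*(-2)*0 - 1*22) = 3 - 11*(0 - 22) = 3 - 11*(-22) = 3 + 242 = 245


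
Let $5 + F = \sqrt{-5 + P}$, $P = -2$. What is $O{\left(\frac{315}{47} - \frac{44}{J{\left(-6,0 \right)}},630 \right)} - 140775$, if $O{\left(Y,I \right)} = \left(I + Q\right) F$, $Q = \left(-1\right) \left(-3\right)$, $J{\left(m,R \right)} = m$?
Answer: $-143940 + 633 i \sqrt{7} \approx -1.4394 \cdot 10^{5} + 1674.8 i$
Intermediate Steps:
$Q = 3$
$F = -5 + i \sqrt{7}$ ($F = -5 + \sqrt{-5 - 2} = -5 + \sqrt{-7} = -5 + i \sqrt{7} \approx -5.0 + 2.6458 i$)
$O{\left(Y,I \right)} = \left(-5 + i \sqrt{7}\right) \left(3 + I\right)$ ($O{\left(Y,I \right)} = \left(I + 3\right) \left(-5 + i \sqrt{7}\right) = \left(3 + I\right) \left(-5 + i \sqrt{7}\right) = \left(-5 + i \sqrt{7}\right) \left(3 + I\right)$)
$O{\left(\frac{315}{47} - \frac{44}{J{\left(-6,0 \right)}},630 \right)} - 140775 = - \left(3 + 630\right) \left(5 - i \sqrt{7}\right) - 140775 = \left(-1\right) 633 \left(5 - i \sqrt{7}\right) - 140775 = \left(-3165 + 633 i \sqrt{7}\right) - 140775 = -143940 + 633 i \sqrt{7}$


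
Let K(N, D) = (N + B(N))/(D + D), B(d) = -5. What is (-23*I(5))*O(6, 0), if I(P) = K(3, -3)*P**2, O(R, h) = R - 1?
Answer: -2875/3 ≈ -958.33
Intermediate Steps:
O(R, h) = -1 + R
K(N, D) = (-5 + N)/(2*D) (K(N, D) = (N - 5)/(D + D) = (-5 + N)/((2*D)) = (-5 + N)*(1/(2*D)) = (-5 + N)/(2*D))
I(P) = P**2/3 (I(P) = ((1/2)*(-5 + 3)/(-3))*P**2 = ((1/2)*(-1/3)*(-2))*P**2 = P**2/3)
(-23*I(5))*O(6, 0) = (-23*5**2/3)*(-1 + 6) = -23*25/3*5 = -575/3*5 = -2875/3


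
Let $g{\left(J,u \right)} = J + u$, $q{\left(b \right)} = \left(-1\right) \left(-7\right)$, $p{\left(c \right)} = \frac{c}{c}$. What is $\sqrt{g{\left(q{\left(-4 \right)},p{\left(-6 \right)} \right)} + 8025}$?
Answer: $\sqrt{8033} \approx 89.627$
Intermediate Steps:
$p{\left(c \right)} = 1$
$q{\left(b \right)} = 7$
$\sqrt{g{\left(q{\left(-4 \right)},p{\left(-6 \right)} \right)} + 8025} = \sqrt{\left(7 + 1\right) + 8025} = \sqrt{8 + 8025} = \sqrt{8033}$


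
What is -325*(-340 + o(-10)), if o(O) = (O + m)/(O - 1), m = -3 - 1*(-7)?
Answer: 1213550/11 ≈ 1.1032e+5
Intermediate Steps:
m = 4 (m = -3 + 7 = 4)
o(O) = (4 + O)/(-1 + O) (o(O) = (O + 4)/(O - 1) = (4 + O)/(-1 + O))
-325*(-340 + o(-10)) = -325*(-340 + (4 - 10)/(-1 - 10)) = -325*(-340 - 6/(-11)) = -325*(-340 - 1/11*(-6)) = -325*(-340 + 6/11) = -325*(-3734/11) = 1213550/11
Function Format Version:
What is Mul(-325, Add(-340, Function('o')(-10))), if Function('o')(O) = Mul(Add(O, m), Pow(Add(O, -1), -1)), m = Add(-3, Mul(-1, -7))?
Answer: Rational(1213550, 11) ≈ 1.1032e+5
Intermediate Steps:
m = 4 (m = Add(-3, 7) = 4)
Function('o')(O) = Mul(Pow(Add(-1, O), -1), Add(4, O)) (Function('o')(O) = Mul(Add(O, 4), Pow(Add(O, -1), -1)) = Mul(Add(4, O), Pow(Add(-1, O), -1)) = Mul(Pow(Add(-1, O), -1), Add(4, O)))
Mul(-325, Add(-340, Function('o')(-10))) = Mul(-325, Add(-340, Mul(Pow(Add(-1, -10), -1), Add(4, -10)))) = Mul(-325, Add(-340, Mul(Pow(-11, -1), -6))) = Mul(-325, Add(-340, Mul(Rational(-1, 11), -6))) = Mul(-325, Add(-340, Rational(6, 11))) = Mul(-325, Rational(-3734, 11)) = Rational(1213550, 11)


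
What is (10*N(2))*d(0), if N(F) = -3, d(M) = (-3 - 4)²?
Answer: -1470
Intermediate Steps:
d(M) = 49 (d(M) = (-7)² = 49)
(10*N(2))*d(0) = (10*(-3))*49 = -30*49 = -1470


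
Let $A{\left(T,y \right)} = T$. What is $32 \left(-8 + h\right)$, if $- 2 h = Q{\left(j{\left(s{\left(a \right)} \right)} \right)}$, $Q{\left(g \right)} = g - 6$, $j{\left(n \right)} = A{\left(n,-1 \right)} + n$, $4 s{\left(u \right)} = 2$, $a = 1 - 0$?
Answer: $-176$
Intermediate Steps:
$a = 1$ ($a = 1 + 0 = 1$)
$s{\left(u \right)} = \frac{1}{2}$ ($s{\left(u \right)} = \frac{1}{4} \cdot 2 = \frac{1}{2}$)
$j{\left(n \right)} = 2 n$ ($j{\left(n \right)} = n + n = 2 n$)
$Q{\left(g \right)} = -6 + g$ ($Q{\left(g \right)} = g - 6 = -6 + g$)
$h = \frac{5}{2}$ ($h = - \frac{-6 + 2 \cdot \frac{1}{2}}{2} = - \frac{-6 + 1}{2} = \left(- \frac{1}{2}\right) \left(-5\right) = \frac{5}{2} \approx 2.5$)
$32 \left(-8 + h\right) = 32 \left(-8 + \frac{5}{2}\right) = 32 \left(- \frac{11}{2}\right) = -176$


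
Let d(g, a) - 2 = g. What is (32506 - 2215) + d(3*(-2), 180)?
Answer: 30287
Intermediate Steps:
d(g, a) = 2 + g
(32506 - 2215) + d(3*(-2), 180) = (32506 - 2215) + (2 + 3*(-2)) = 30291 + (2 - 6) = 30291 - 4 = 30287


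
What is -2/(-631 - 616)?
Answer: 2/1247 ≈ 0.0016038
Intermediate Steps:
-2/(-631 - 616) = -2/(-1247) = -1/1247*(-2) = 2/1247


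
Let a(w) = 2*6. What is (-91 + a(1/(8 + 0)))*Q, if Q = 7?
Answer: -553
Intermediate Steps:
a(w) = 12
(-91 + a(1/(8 + 0)))*Q = (-91 + 12)*7 = -79*7 = -553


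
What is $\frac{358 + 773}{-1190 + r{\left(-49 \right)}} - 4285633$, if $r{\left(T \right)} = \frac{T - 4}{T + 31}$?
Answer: $- \frac{91571140669}{21367} \approx -4.2856 \cdot 10^{6}$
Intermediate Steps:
$r{\left(T \right)} = \frac{-4 + T}{31 + T}$
$\frac{358 + 773}{-1190 + r{\left(-49 \right)}} - 4285633 = \frac{358 + 773}{-1190 + \frac{-4 - 49}{31 - 49}} - 4285633 = \frac{1131}{-1190 + \frac{1}{-18} \left(-53\right)} - 4285633 = \frac{1131}{-1190 - - \frac{53}{18}} - 4285633 = \frac{1131}{-1190 + \frac{53}{18}} - 4285633 = \frac{1131}{- \frac{21367}{18}} - 4285633 = 1131 \left(- \frac{18}{21367}\right) - 4285633 = - \frac{20358}{21367} - 4285633 = - \frac{91571140669}{21367}$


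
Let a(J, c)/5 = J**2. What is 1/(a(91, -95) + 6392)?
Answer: 1/47797 ≈ 2.0922e-5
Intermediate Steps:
a(J, c) = 5*J**2
1/(a(91, -95) + 6392) = 1/(5*91**2 + 6392) = 1/(5*8281 + 6392) = 1/(41405 + 6392) = 1/47797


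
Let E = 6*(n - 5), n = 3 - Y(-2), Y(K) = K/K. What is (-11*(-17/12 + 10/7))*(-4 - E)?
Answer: -11/6 ≈ -1.8333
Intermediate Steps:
Y(K) = 1
n = 2 (n = 3 - 1*1 = 3 - 1 = 2)
E = -18 (E = 6*(2 - 5) = 6*(-3) = -18)
(-11*(-17/12 + 10/7))*(-4 - E) = (-11*(-17/12 + 10/7))*(-4 - 1*(-18)) = (-11*(-17*1/12 + 10*(⅐)))*(-4 + 18) = -11*(-17/12 + 10/7)*14 = -11*1/84*14 = -11/84*14 = -11/6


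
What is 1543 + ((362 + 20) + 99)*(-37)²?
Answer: 660032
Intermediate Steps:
1543 + ((362 + 20) + 99)*(-37)² = 1543 + (382 + 99)*1369 = 1543 + 481*1369 = 1543 + 658489 = 660032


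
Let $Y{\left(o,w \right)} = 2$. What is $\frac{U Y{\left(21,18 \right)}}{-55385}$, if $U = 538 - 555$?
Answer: $\frac{34}{55385} \approx 0.00061389$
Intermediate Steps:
$U = -17$ ($U = 538 - 555 = -17$)
$\frac{U Y{\left(21,18 \right)}}{-55385} = \frac{\left(-17\right) 2}{-55385} = \left(-34\right) \left(- \frac{1}{55385}\right) = \frac{34}{55385}$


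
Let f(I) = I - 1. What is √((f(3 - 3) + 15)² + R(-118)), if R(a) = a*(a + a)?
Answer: 6*√779 ≈ 167.46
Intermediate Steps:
f(I) = -1 + I
R(a) = 2*a² (R(a) = a*(2*a) = 2*a²)
√((f(3 - 3) + 15)² + R(-118)) = √(((-1 + (3 - 3)) + 15)² + 2*(-118)²) = √(((-1 + 0) + 15)² + 2*13924) = √((-1 + 15)² + 27848) = √(14² + 27848) = √(196 + 27848) = √28044 = 6*√779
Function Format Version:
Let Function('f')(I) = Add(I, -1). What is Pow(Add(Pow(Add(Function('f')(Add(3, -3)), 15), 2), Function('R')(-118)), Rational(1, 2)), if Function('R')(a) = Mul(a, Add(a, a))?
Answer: Mul(6, Pow(779, Rational(1, 2))) ≈ 167.46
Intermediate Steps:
Function('f')(I) = Add(-1, I)
Function('R')(a) = Mul(2, Pow(a, 2)) (Function('R')(a) = Mul(a, Mul(2, a)) = Mul(2, Pow(a, 2)))
Pow(Add(Pow(Add(Function('f')(Add(3, -3)), 15), 2), Function('R')(-118)), Rational(1, 2)) = Pow(Add(Pow(Add(Add(-1, Add(3, -3)), 15), 2), Mul(2, Pow(-118, 2))), Rational(1, 2)) = Pow(Add(Pow(Add(Add(-1, 0), 15), 2), Mul(2, 13924)), Rational(1, 2)) = Pow(Add(Pow(Add(-1, 15), 2), 27848), Rational(1, 2)) = Pow(Add(Pow(14, 2), 27848), Rational(1, 2)) = Pow(Add(196, 27848), Rational(1, 2)) = Pow(28044, Rational(1, 2)) = Mul(6, Pow(779, Rational(1, 2)))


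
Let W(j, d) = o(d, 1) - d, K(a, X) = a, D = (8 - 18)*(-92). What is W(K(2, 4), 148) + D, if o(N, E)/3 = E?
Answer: 775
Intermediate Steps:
D = 920 (D = -10*(-92) = 920)
o(N, E) = 3*E
W(j, d) = 3 - d (W(j, d) = 3*1 - d = 3 - d)
W(K(2, 4), 148) + D = (3 - 1*148) + 920 = (3 - 148) + 920 = -145 + 920 = 775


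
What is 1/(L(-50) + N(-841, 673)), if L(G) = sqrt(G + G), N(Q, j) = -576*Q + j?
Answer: 485089/235311338021 - 10*I/235311338021 ≈ 2.0615e-6 - 4.2497e-11*I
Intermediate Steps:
N(Q, j) = j - 576*Q
L(G) = sqrt(2)*sqrt(G) (L(G) = sqrt(2*G) = sqrt(2)*sqrt(G))
1/(L(-50) + N(-841, 673)) = 1/(sqrt(2)*sqrt(-50) + (673 - 576*(-841))) = 1/(sqrt(2)*(5*I*sqrt(2)) + (673 + 484416)) = 1/(10*I + 485089) = 1/(485089 + 10*I) = (485089 - 10*I)/235311338021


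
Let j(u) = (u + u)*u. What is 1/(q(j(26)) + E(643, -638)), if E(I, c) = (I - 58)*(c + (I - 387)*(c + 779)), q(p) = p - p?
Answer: 1/20742930 ≈ 4.8209e-8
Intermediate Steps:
j(u) = 2*u² (j(u) = (2*u)*u = 2*u²)
q(p) = 0
E(I, c) = (-58 + I)*(c + (-387 + I)*(779 + c))
1/(q(j(26)) + E(643, -638)) = 1/(0 + (17485434 - 346655*643 + 779*643² + 22388*(-638) - 638*643² - 444*643*(-638))) = 1/(0 + (17485434 - 222899165 + 779*413449 - 14283544 - 638*413449 + 182143896)) = 1/(0 + (17485434 - 222899165 + 322076771 - 14283544 - 263780462 + 182143896)) = 1/(0 + 20742930) = 1/20742930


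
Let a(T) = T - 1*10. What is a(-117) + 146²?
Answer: 21189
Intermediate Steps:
a(T) = -10 + T (a(T) = T - 10 = -10 + T)
a(-117) + 146² = (-10 - 117) + 146² = -127 + 21316 = 21189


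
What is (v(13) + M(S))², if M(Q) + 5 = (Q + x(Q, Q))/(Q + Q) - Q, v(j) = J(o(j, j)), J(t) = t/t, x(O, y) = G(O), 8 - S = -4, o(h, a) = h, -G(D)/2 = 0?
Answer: 961/4 ≈ 240.25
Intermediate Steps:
G(D) = 0 (G(D) = -2*0 = 0)
S = 12 (S = 8 - 1*(-4) = 8 + 4 = 12)
x(O, y) = 0
J(t) = 1
v(j) = 1
M(Q) = -9/2 - Q (M(Q) = -5 + ((Q + 0)/(Q + Q) - Q) = -5 + (Q/((2*Q)) - Q) = -5 + (Q*(1/(2*Q)) - Q) = -5 + (½ - Q) = -9/2 - Q)
(v(13) + M(S))² = (1 + (-9/2 - 1*12))² = (1 + (-9/2 - 12))² = (1 - 33/2)² = (-31/2)² = 961/4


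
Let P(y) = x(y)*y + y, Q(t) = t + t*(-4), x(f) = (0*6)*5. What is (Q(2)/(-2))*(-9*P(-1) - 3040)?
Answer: -9093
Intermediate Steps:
x(f) = 0 (x(f) = 0*5 = 0)
Q(t) = -3*t (Q(t) = t - 4*t = -3*t)
P(y) = y (P(y) = 0*y + y = 0 + y = y)
(Q(2)/(-2))*(-9*P(-1) - 3040) = (-3*2/(-2))*(-9*(-1) - 3040) = (-6*(-½))*(9 - 3040) = 3*(-3031) = -9093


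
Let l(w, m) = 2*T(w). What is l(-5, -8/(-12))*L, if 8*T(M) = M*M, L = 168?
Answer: 1050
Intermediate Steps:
T(M) = M²/8 (T(M) = (M*M)/8 = M²/8)
l(w, m) = w²/4 (l(w, m) = 2*(w²/8) = w²/4)
l(-5, -8/(-12))*L = ((¼)*(-5)²)*168 = ((¼)*25)*168 = (25/4)*168 = 1050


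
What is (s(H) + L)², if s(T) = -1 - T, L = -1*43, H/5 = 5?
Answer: 4761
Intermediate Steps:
H = 25 (H = 5*5 = 25)
L = -43
(s(H) + L)² = ((-1 - 1*25) - 43)² = ((-1 - 25) - 43)² = (-26 - 43)² = (-69)² = 4761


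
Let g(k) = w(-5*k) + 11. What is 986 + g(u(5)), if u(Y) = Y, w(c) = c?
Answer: 972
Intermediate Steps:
g(k) = 11 - 5*k (g(k) = -5*k + 11 = 11 - 5*k)
986 + g(u(5)) = 986 + (11 - 5*5) = 986 + (11 - 25) = 986 - 14 = 972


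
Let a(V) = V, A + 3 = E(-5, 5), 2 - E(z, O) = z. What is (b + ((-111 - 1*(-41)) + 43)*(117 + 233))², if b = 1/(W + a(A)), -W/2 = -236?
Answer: 20233794243601/226576 ≈ 8.9302e+7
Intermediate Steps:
E(z, O) = 2 - z
A = 4 (A = -3 + (2 - 1*(-5)) = -3 + (2 + 5) = -3 + 7 = 4)
W = 472 (W = -2*(-236) = 472)
b = 1/476 (b = 1/(472 + 4) = 1/476 ≈ 0.0021008)
(b + ((-111 - 1*(-41)) + 43)*(117 + 233))² = (1/476 + ((-111 - 1*(-41)) + 43)*(117 + 233))² = (1/476 + ((-111 + 41) + 43)*350)² = (1/476 + (-70 + 43)*350)² = (1/476 - 27*350)² = (1/476 - 9450)² = (-4498199/476)² = 20233794243601/226576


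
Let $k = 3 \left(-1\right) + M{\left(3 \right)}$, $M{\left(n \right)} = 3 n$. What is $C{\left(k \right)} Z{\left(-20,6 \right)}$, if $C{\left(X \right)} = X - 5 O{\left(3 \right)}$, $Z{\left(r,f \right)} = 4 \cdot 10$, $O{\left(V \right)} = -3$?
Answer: $840$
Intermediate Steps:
$Z{\left(r,f \right)} = 40$
$k = 6$ ($k = 3 \left(-1\right) + 3 \cdot 3 = -3 + 9 = 6$)
$C{\left(X \right)} = 15 + X$ ($C{\left(X \right)} = X - -15 = X + 15 = 15 + X$)
$C{\left(k \right)} Z{\left(-20,6 \right)} = \left(15 + 6\right) 40 = 21 \cdot 40 = 840$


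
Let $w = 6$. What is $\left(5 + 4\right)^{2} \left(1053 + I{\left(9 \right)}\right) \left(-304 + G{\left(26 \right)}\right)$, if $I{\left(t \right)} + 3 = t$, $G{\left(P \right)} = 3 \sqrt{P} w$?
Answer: $-26076816 + 1544022 \sqrt{26} \approx -1.8204 \cdot 10^{7}$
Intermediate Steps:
$G{\left(P \right)} = 18 \sqrt{P}$ ($G{\left(P \right)} = 3 \sqrt{P} 6 = 18 \sqrt{P}$)
$I{\left(t \right)} = -3 + t$
$\left(5 + 4\right)^{2} \left(1053 + I{\left(9 \right)}\right) \left(-304 + G{\left(26 \right)}\right) = \left(5 + 4\right)^{2} \left(1053 + \left(-3 + 9\right)\right) \left(-304 + 18 \sqrt{26}\right) = 9^{2} \left(1053 + 6\right) \left(-304 + 18 \sqrt{26}\right) = 81 \cdot 1059 \left(-304 + 18 \sqrt{26}\right) = 81 \left(-321936 + 19062 \sqrt{26}\right) = -26076816 + 1544022 \sqrt{26}$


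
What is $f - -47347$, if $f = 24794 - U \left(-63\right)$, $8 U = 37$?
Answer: $\frac{579459}{8} \approx 72432.0$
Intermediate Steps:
$U = \frac{37}{8}$ ($U = \frac{1}{8} \cdot 37 = \frac{37}{8} \approx 4.625$)
$f = \frac{200683}{8}$ ($f = 24794 - \frac{37}{8} \left(-63\right) = 24794 - - \frac{2331}{8} = 24794 + \frac{2331}{8} = \frac{200683}{8} \approx 25085.0$)
$f - -47347 = \frac{200683}{8} - -47347 = \frac{200683}{8} + 47347 = \frac{579459}{8}$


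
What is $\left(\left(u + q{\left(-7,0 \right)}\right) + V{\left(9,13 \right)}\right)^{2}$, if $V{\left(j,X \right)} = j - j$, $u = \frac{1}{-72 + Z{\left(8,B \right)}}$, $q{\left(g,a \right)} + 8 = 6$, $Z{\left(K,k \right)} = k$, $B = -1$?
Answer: $\frac{21609}{5329} \approx 4.055$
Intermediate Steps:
$q{\left(g,a \right)} = -2$ ($q{\left(g,a \right)} = -8 + 6 = -2$)
$u = - \frac{1}{73}$ ($u = \frac{1}{-72 - 1} = \frac{1}{-73} = - \frac{1}{73} \approx -0.013699$)
$V{\left(j,X \right)} = 0$
$\left(\left(u + q{\left(-7,0 \right)}\right) + V{\left(9,13 \right)}\right)^{2} = \left(\left(- \frac{1}{73} - 2\right) + 0\right)^{2} = \left(- \frac{147}{73} + 0\right)^{2} = \left(- \frac{147}{73}\right)^{2} = \frac{21609}{5329}$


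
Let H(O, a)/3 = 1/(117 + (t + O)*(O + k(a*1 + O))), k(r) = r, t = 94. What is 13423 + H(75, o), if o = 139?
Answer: 657163237/48958 ≈ 13423.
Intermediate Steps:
H(O, a) = 3/(117 + (94 + O)*(a + 2*O)) (H(O, a) = 3/(117 + (94 + O)*(O + (a*1 + O))) = 3/(117 + (94 + O)*(O + (a + O))) = 3/(117 + (94 + O)*(O + (O + a))) = 3/(117 + (94 + O)*(a + 2*O)))
13423 + H(75, o) = 13423 + 3/(117 + 75² + 94*139 + 188*75 + 75*(75 + 139)) = 13423 + 3/(117 + 5625 + 13066 + 14100 + 75*214) = 13423 + 3/(117 + 5625 + 13066 + 14100 + 16050) = 13423 + 3/48958 = 657163237/48958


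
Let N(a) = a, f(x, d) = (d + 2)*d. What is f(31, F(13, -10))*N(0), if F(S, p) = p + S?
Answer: 0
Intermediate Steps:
F(S, p) = S + p
f(x, d) = d*(2 + d) (f(x, d) = (2 + d)*d = d*(2 + d))
f(31, F(13, -10))*N(0) = ((13 - 10)*(2 + (13 - 10)))*0 = (3*(2 + 3))*0 = (3*5)*0 = 15*0 = 0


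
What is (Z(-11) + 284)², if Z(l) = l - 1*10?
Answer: 69169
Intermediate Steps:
Z(l) = -10 + l (Z(l) = l - 10 = -10 + l)
(Z(-11) + 284)² = ((-10 - 11) + 284)² = (-21 + 284)² = 263² = 69169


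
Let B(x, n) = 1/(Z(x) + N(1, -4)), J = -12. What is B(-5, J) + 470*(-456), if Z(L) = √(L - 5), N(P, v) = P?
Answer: (-214320*√10 + 214319*I)/(√10 - I) ≈ -2.1432e+5 - 0.28748*I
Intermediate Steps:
Z(L) = √(-5 + L)
B(x, n) = 1/(1 + √(-5 + x)) (B(x, n) = 1/(√(-5 + x) + 1) = 1/(1 + √(-5 + x)))
B(-5, J) + 470*(-456) = 1/(1 + √(-5 - 5)) + 470*(-456) = 1/(1 + √(-10)) - 214320 = 1/(1 + I*√10) - 214320 = -214320 + 1/(1 + I*√10)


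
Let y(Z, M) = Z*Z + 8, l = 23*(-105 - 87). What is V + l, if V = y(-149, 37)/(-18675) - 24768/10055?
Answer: -55327309193/12518475 ≈ -4419.7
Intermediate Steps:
l = -4416 (l = 23*(-192) = -4416)
y(Z, M) = 8 + Z² (y(Z, M) = Z² + 8 = 8 + Z²)
V = -45723593/12518475 (V = (8 + (-149)²)/(-18675) - 24768/10055 = (8 + 22201)*(-1/18675) - 24768*1/10055 = 22209*(-1/18675) - 24768/10055 = -7403/6225 - 24768/10055 = -45723593/12518475 ≈ -3.6525)
V + l = -45723593/12518475 - 4416 = -55327309193/12518475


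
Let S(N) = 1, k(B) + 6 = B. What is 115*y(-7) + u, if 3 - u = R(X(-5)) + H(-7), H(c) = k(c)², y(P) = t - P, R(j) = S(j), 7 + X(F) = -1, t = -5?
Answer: 63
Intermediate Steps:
k(B) = -6 + B
X(F) = -8 (X(F) = -7 - 1 = -8)
R(j) = 1
y(P) = -5 - P
H(c) = (-6 + c)²
u = -167 (u = 3 - (1 + (-6 - 7)²) = 3 - (1 + (-13)²) = 3 - (1 + 169) = 3 - 1*170 = 3 - 170 = -167)
115*y(-7) + u = 115*(-5 - 1*(-7)) - 167 = 115*(-5 + 7) - 167 = 115*2 - 167 = 230 - 167 = 63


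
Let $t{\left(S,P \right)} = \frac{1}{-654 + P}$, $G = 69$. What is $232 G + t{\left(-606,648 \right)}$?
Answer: $\frac{96047}{6} \approx 16008.0$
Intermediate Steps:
$232 G + t{\left(-606,648 \right)} = 232 \cdot 69 + \frac{1}{-654 + 648} = 16008 + \frac{1}{-6} = 16008 - \frac{1}{6} = \frac{96047}{6}$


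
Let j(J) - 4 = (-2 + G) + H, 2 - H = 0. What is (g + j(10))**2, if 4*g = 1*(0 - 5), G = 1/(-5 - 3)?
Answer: 441/64 ≈ 6.8906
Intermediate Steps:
H = 2 (H = 2 - 1*0 = 2 + 0 = 2)
G = -1/8 (G = 1/(-8) = -1/8 ≈ -0.12500)
j(J) = 31/8 (j(J) = 4 + ((-2 - 1/8) + 2) = 4 + (-17/8 + 2) = 4 - 1/8 = 31/8)
g = -5/4 (g = (1*(0 - 5))/4 = (1*(-5))/4 = (1/4)*(-5) = -5/4 ≈ -1.2500)
(g + j(10))**2 = (-5/4 + 31/8)**2 = (21/8)**2 = 441/64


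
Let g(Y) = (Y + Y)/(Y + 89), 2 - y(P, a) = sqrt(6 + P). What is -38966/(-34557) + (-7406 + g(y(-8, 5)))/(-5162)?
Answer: 210328423747/82086018179 + I*sqrt(2)/240207 ≈ 2.5623 + 5.8875e-6*I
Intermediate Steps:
y(P, a) = 2 - sqrt(6 + P)
g(Y) = 2*Y/(89 + Y) (g(Y) = (2*Y)/(89 + Y) = 2*Y/(89 + Y))
-38966/(-34557) + (-7406 + g(y(-8, 5)))/(-5162) = -38966/(-34557) + (-7406 + 2*(2 - sqrt(6 - 8))/(89 + (2 - sqrt(6 - 8))))/(-5162) = -38966*(-1/34557) + (-7406 + 2*(2 - sqrt(-2))/(89 + (2 - sqrt(-2))))*(-1/5162) = 38966/34557 + (-7406 + 2*(2 - I*sqrt(2))/(89 + (2 - I*sqrt(2))))*(-1/5162) = 38966/34557 + (-7406 + 2*(2 - I*sqrt(2))/(91 - I*sqrt(2)))*(-1/5162) = 38966/34557 + (3703/2581 - (2 - I*sqrt(2))/(2581*(91 - I*sqrt(2)))) = 228535817/89191617 - (2 - I*sqrt(2))/(2581*(91 - I*sqrt(2)))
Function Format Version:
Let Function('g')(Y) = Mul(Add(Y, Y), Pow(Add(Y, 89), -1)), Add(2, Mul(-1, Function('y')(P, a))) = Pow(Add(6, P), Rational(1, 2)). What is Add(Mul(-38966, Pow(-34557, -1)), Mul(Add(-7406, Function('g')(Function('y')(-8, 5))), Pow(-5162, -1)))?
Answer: Add(Rational(210328423747, 82086018179), Mul(Rational(1, 240207), I, Pow(2, Rational(1, 2)))) ≈ Add(2.5623, Mul(5.8875e-6, I))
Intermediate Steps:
Function('y')(P, a) = Add(2, Mul(-1, Pow(Add(6, P), Rational(1, 2))))
Function('g')(Y) = Mul(2, Y, Pow(Add(89, Y), -1)) (Function('g')(Y) = Mul(Mul(2, Y), Pow(Add(89, Y), -1)) = Mul(2, Y, Pow(Add(89, Y), -1)))
Add(Mul(-38966, Pow(-34557, -1)), Mul(Add(-7406, Function('g')(Function('y')(-8, 5))), Pow(-5162, -1))) = Add(Mul(-38966, Pow(-34557, -1)), Mul(Add(-7406, Mul(2, Add(2, Mul(-1, Pow(Add(6, -8), Rational(1, 2)))), Pow(Add(89, Add(2, Mul(-1, Pow(Add(6, -8), Rational(1, 2))))), -1))), Pow(-5162, -1))) = Add(Mul(-38966, Rational(-1, 34557)), Mul(Add(-7406, Mul(2, Add(2, Mul(-1, Pow(-2, Rational(1, 2)))), Pow(Add(89, Add(2, Mul(-1, Pow(-2, Rational(1, 2))))), -1))), Rational(-1, 5162))) = Add(Rational(38966, 34557), Mul(Add(-7406, Mul(2, Add(2, Mul(-1, Mul(I, Pow(2, Rational(1, 2))))), Pow(Add(89, Add(2, Mul(-1, Mul(I, Pow(2, Rational(1, 2)))))), -1))), Rational(-1, 5162))) = Add(Rational(38966, 34557), Mul(Add(-7406, Mul(2, Add(2, Mul(-1, I, Pow(2, Rational(1, 2)))), Pow(Add(89, Add(2, Mul(-1, I, Pow(2, Rational(1, 2))))), -1))), Rational(-1, 5162))) = Add(Rational(38966, 34557), Mul(Add(-7406, Mul(2, Add(2, Mul(-1, I, Pow(2, Rational(1, 2)))), Pow(Add(91, Mul(-1, I, Pow(2, Rational(1, 2)))), -1))), Rational(-1, 5162))) = Add(Rational(38966, 34557), Mul(Add(-7406, Mul(2, Pow(Add(91, Mul(-1, I, Pow(2, Rational(1, 2)))), -1), Add(2, Mul(-1, I, Pow(2, Rational(1, 2)))))), Rational(-1, 5162))) = Add(Rational(38966, 34557), Add(Rational(3703, 2581), Mul(Rational(-1, 2581), Pow(Add(91, Mul(-1, I, Pow(2, Rational(1, 2)))), -1), Add(2, Mul(-1, I, Pow(2, Rational(1, 2))))))) = Add(Rational(228535817, 89191617), Mul(Rational(-1, 2581), Pow(Add(91, Mul(-1, I, Pow(2, Rational(1, 2)))), -1), Add(2, Mul(-1, I, Pow(2, Rational(1, 2))))))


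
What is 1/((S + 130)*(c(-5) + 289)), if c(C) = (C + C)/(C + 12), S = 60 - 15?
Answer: 1/50325 ≈ 1.9871e-5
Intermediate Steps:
S = 45
c(C) = 2*C/(12 + C) (c(C) = (2*C)/(12 + C) = 2*C/(12 + C))
1/((S + 130)*(c(-5) + 289)) = 1/((45 + 130)*(2*(-5)/(12 - 5) + 289)) = 1/(175*(2*(-5)/7 + 289)) = 1/(175*(2*(-5)*(⅐) + 289)) = 1/(175*(-10/7 + 289)) = 1/(175*(2013/7)) = 1/50325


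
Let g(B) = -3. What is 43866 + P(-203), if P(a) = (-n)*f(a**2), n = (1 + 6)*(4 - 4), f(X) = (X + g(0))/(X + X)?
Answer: 43866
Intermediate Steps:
f(X) = (-3 + X)/(2*X) (f(X) = (X - 3)/(X + X) = (-3 + X)/((2*X)) = (-3 + X)*(1/(2*X)) = (-3 + X)/(2*X))
n = 0 (n = 7*0 = 0)
P(a) = 0 (P(a) = (-1*0)*((-3 + a**2)/(2*(a**2))) = 0*((-3 + a**2)/(2*a**2)) = 0)
43866 + P(-203) = 43866 + 0 = 43866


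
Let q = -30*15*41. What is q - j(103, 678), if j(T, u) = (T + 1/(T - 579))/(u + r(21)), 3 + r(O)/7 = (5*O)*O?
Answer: -141323211427/7659792 ≈ -18450.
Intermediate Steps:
r(O) = -21 + 35*O² (r(O) = -21 + 7*((5*O)*O) = -21 + 7*(5*O²) = -21 + 35*O²)
j(T, u) = (T + 1/(-579 + T))/(15414 + u) (j(T, u) = (T + 1/(T - 579))/(u + (-21 + 35*21²)) = (T + 1/(-579 + T))/(u + (-21 + 35*441)) = (T + 1/(-579 + T))/(u + (-21 + 15435)) = (T + 1/(-579 + T))/(u + 15414) = (T + 1/(-579 + T))/(15414 + u))
q = -18450 (q = -450*41 = -18450)
q - j(103, 678) = -18450 - (1 + 103² - 579*103)/(-8924706 - 579*678 + 15414*103 + 103*678) = -18450 - (1 + 10609 - 59637)/(-8924706 - 392562 + 1587642 + 69834) = -18450 - (-49027)/(-7659792) = -18450 - (-1)*(-49027)/7659792 = -18450 - 1*49027/7659792 = -18450 - 49027/7659792 = -141323211427/7659792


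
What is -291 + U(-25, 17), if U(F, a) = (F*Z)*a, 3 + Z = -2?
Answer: 1834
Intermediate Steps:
Z = -5 (Z = -3 - 2 = -5)
U(F, a) = -5*F*a (U(F, a) = (F*(-5))*a = (-5*F)*a = -5*F*a)
-291 + U(-25, 17) = -291 - 5*(-25)*17 = -291 + 2125 = 1834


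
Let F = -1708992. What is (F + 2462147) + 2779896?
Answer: 3533051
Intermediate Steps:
(F + 2462147) + 2779896 = (-1708992 + 2462147) + 2779896 = 753155 + 2779896 = 3533051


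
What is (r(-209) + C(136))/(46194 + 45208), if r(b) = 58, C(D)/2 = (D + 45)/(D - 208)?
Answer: 1907/3290472 ≈ 0.00057955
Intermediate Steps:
C(D) = 2*(45 + D)/(-208 + D) (C(D) = 2*((D + 45)/(D - 208)) = 2*((45 + D)/(-208 + D)) = 2*(45 + D)/(-208 + D))
(r(-209) + C(136))/(46194 + 45208) = (58 + 2*(45 + 136)/(-208 + 136))/(46194 + 45208) = (58 + 2*181/(-72))/91402 = (58 + 2*(-1/72)*181)*(1/91402) = (58 - 181/36)*(1/91402) = (1907/36)*(1/91402) = 1907/3290472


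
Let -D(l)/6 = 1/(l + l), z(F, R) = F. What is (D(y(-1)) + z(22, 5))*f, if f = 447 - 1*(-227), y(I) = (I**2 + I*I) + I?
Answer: 12806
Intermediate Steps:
y(I) = I + 2*I**2 (y(I) = (I**2 + I**2) + I = 2*I**2 + I = I + 2*I**2)
f = 674 (f = 447 + 227 = 674)
D(l) = -3/l (D(l) = -6/(l + l) = -6*1/(2*l) = -3/l)
(D(y(-1)) + z(22, 5))*f = (-3*(-1/(1 + 2*(-1))) + 22)*674 = (-3*(-1/(1 - 2)) + 22)*674 = (-3/((-1*(-1))) + 22)*674 = (-3/1 + 22)*674 = (-3*1 + 22)*674 = (-3 + 22)*674 = 19*674 = 12806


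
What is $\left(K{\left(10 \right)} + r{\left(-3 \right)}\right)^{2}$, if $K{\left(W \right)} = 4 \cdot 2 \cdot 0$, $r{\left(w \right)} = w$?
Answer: $9$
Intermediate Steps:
$K{\left(W \right)} = 0$ ($K{\left(W \right)} = 8 \cdot 0 = 0$)
$\left(K{\left(10 \right)} + r{\left(-3 \right)}\right)^{2} = \left(0 - 3\right)^{2} = \left(-3\right)^{2} = 9$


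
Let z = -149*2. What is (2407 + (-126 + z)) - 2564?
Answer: -581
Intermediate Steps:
z = -298
(2407 + (-126 + z)) - 2564 = (2407 + (-126 - 298)) - 2564 = (2407 - 424) - 2564 = 1983 - 2564 = -581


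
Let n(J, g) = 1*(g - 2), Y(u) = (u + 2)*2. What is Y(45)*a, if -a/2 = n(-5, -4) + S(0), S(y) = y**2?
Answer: 1128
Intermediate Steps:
Y(u) = 4 + 2*u (Y(u) = (2 + u)*2 = 4 + 2*u)
n(J, g) = -2 + g (n(J, g) = 1*(-2 + g) = -2 + g)
a = 12 (a = -2*((-2 - 4) + 0**2) = -2*(-6 + 0) = -2*(-6) = 12)
Y(45)*a = (4 + 2*45)*12 = (4 + 90)*12 = 94*12 = 1128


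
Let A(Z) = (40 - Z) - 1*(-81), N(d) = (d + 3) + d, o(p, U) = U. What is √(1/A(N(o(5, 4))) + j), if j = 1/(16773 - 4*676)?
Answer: √181349410/140690 ≈ 0.095718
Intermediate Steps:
N(d) = 3 + 2*d (N(d) = (3 + d) + d = 3 + 2*d)
j = 1/14069 (j = 1/(16773 - 2704) = 1/14069 ≈ 7.1078e-5)
A(Z) = 121 - Z (A(Z) = (40 - Z) + 81 = 121 - Z)
√(1/A(N(o(5, 4))) + j) = √(1/(121 - (3 + 2*4)) + 1/14069) = √(1/(121 - (3 + 8)) + 1/14069) = √(1/(121 - 1*11) + 1/14069) = √(1/(121 - 11) + 1/14069) = √(1/110 + 1/14069) = √(1289/140690) = √181349410/140690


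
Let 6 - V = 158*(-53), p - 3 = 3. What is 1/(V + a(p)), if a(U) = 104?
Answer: 1/8484 ≈ 0.00011787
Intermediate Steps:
p = 6 (p = 3 + 3 = 6)
V = 8380 (V = 6 - 158*(-53) = 6 - 1*(-8374) = 6 + 8374 = 8380)
1/(V + a(p)) = 1/(8380 + 104) = 1/8484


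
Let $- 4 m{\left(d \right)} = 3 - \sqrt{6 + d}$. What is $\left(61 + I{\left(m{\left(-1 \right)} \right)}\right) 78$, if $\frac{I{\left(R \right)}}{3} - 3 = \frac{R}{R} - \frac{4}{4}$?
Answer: $5460$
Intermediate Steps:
$m{\left(d \right)} = - \frac{3}{4} + \frac{\sqrt{6 + d}}{4}$ ($m{\left(d \right)} = - \frac{3 - \sqrt{6 + d}}{4} = - \frac{3}{4} + \frac{\sqrt{6 + d}}{4}$)
$I{\left(R \right)} = 9$ ($I{\left(R \right)} = 9 + 3 \left(\frac{R}{R} - \frac{4}{4}\right) = 9 + 3 \left(1 - 1\right) = 9 + 3 \cdot 0 = 9 + 0 = 9$)
$\left(61 + I{\left(m{\left(-1 \right)} \right)}\right) 78 = \left(61 + 9\right) 78 = 70 \cdot 78 = 5460$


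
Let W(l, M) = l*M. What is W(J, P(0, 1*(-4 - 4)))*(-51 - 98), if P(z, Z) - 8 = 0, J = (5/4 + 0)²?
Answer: -3725/2 ≈ -1862.5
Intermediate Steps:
J = 25/16 (J = (5*(¼) + 0)² = (5/4 + 0)² = (5/4)² = 25/16 ≈ 1.5625)
P(z, Z) = 8 (P(z, Z) = 8 + 0 = 8)
W(l, M) = M*l
W(J, P(0, 1*(-4 - 4)))*(-51 - 98) = (8*(25/16))*(-51 - 98) = (25/2)*(-149) = -3725/2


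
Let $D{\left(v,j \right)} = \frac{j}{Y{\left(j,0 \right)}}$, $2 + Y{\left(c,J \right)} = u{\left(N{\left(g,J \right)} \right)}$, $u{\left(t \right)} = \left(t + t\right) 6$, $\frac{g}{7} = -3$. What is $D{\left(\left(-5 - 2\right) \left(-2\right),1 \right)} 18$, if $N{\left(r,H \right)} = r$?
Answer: $- \frac{9}{127} \approx -0.070866$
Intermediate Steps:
$g = -21$ ($g = 7 \left(-3\right) = -21$)
$u{\left(t \right)} = 12 t$ ($u{\left(t \right)} = 2 t 6 = 12 t$)
$Y{\left(c,J \right)} = -254$ ($Y{\left(c,J \right)} = -2 + 12 \left(-21\right) = -2 - 252 = -254$)
$D{\left(v,j \right)} = - \frac{j}{254}$ ($D{\left(v,j \right)} = \frac{j}{-254} = j \left(- \frac{1}{254}\right) = - \frac{j}{254}$)
$D{\left(\left(-5 - 2\right) \left(-2\right),1 \right)} 18 = \left(- \frac{1}{254}\right) 1 \cdot 18 = \left(- \frac{1}{254}\right) 18 = - \frac{9}{127}$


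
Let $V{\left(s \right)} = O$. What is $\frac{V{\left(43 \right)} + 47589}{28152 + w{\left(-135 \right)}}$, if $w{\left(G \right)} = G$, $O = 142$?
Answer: $\frac{47731}{28017} \approx 1.7036$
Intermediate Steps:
$V{\left(s \right)} = 142$
$\frac{V{\left(43 \right)} + 47589}{28152 + w{\left(-135 \right)}} = \frac{142 + 47589}{28152 - 135} = \frac{47731}{28017}$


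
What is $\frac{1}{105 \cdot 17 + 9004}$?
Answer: $\frac{1}{10789} \approx 9.2687 \cdot 10^{-5}$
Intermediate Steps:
$\frac{1}{105 \cdot 17 + 9004} = \frac{1}{1785 + 9004} = \frac{1}{10789}$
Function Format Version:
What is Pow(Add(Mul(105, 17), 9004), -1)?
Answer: Rational(1, 10789) ≈ 9.2687e-5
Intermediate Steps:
Pow(Add(Mul(105, 17), 9004), -1) = Pow(Add(1785, 9004), -1) = Pow(10789, -1) = Rational(1, 10789)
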